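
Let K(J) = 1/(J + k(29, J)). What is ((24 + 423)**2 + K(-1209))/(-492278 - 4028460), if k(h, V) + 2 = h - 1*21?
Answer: -120185113/2719223907 ≈ -0.044198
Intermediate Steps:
k(h, V) = -23 + h (k(h, V) = -2 + (h - 1*21) = -2 + (h - 21) = -2 + (-21 + h) = -23 + h)
K(J) = 1/(6 + J) (K(J) = 1/(J + (-23 + 29)) = 1/(J + 6) = 1/(6 + J))
((24 + 423)**2 + K(-1209))/(-492278 - 4028460) = ((24 + 423)**2 + 1/(6 - 1209))/(-492278 - 4028460) = (447**2 + 1/(-1203))/(-4520738) = (199809 - 1/1203)*(-1/4520738) = (240370226/1203)*(-1/4520738) = -120185113/2719223907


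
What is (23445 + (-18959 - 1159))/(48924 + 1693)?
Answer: 3327/50617 ≈ 0.065729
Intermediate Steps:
(23445 + (-18959 - 1159))/(48924 + 1693) = (23445 - 20118)/50617 = 3327*(1/50617) = 3327/50617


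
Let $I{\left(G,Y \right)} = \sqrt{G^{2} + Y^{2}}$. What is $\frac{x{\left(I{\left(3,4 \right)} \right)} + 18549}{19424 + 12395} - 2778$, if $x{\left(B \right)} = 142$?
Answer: $- \frac{88374491}{31819} \approx -2777.4$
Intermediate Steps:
$\frac{x{\left(I{\left(3,4 \right)} \right)} + 18549}{19424 + 12395} - 2778 = \frac{142 + 18549}{19424 + 12395} - 2778 = \frac{18691}{31819} - 2778 = - \frac{88374491}{31819}$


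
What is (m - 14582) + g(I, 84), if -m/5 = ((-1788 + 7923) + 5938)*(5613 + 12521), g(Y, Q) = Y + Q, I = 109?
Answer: -1094673299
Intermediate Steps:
g(Y, Q) = Q + Y
m = -1094658910 (m = -5*((-1788 + 7923) + 5938)*(5613 + 12521) = -5*(6135 + 5938)*18134 = -60365*18134 = -5*218931782 = -1094658910)
(m - 14582) + g(I, 84) = (-1094658910 - 14582) + (84 + 109) = -1094673492 + 193 = -1094673299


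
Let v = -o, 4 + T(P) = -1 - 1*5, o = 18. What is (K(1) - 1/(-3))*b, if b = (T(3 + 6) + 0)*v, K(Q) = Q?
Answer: 240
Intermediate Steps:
T(P) = -10 (T(P) = -4 + (-1 - 1*5) = -4 + (-1 - 5) = -4 - 6 = -10)
v = -18 (v = -1*18 = -18)
b = 180 (b = (-10 + 0)*(-18) = -10*(-18) = 180)
(K(1) - 1/(-3))*b = (1 - 1/(-3))*180 = (1 - 1*(-1/3))*180 = (1 + 1/3)*180 = (4/3)*180 = 240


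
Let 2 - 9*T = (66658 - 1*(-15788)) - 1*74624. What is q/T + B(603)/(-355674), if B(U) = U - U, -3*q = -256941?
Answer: -770823/7820 ≈ -98.571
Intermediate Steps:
q = 85647 (q = -1/3*(-256941) = 85647)
T = -7820/9 (T = 2/9 - ((66658 - 1*(-15788)) - 1*74624)/9 = 2/9 - ((66658 + 15788) - 74624)/9 = 2/9 - (82446 - 74624)/9 = 2/9 - 1/9*7822 = 2/9 - 7822/9 = -7820/9 ≈ -868.89)
B(U) = 0
q/T + B(603)/(-355674) = 85647/(-7820/9) + 0/(-355674) = 85647*(-9/7820) + 0*(-1/355674) = -770823/7820 + 0 = -770823/7820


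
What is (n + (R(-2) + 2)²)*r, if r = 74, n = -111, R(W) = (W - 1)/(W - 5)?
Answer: -381100/49 ≈ -7777.5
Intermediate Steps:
R(W) = (-1 + W)/(-5 + W)
(n + (R(-2) + 2)²)*r = (-111 + ((-1 - 2)/(-5 - 2) + 2)²)*74 = (-111 + (-3/(-7) + 2)²)*74 = (-111 + (-⅐*(-3) + 2)²)*74 = (-111 + (3/7 + 2)²)*74 = (-111 + (17/7)²)*74 = (-111 + 289/49)*74 = -5150/49*74 = -381100/49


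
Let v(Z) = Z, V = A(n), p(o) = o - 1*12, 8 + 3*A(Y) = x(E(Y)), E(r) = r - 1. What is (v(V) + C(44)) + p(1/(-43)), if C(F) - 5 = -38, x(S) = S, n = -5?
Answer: -6410/129 ≈ -49.690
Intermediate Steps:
E(r) = -1 + r
A(Y) = -3 + Y/3 (A(Y) = -8/3 + (-1 + Y)/3 = -8/3 + (-⅓ + Y/3) = -3 + Y/3)
p(o) = -12 + o (p(o) = o - 12 = -12 + o)
V = -14/3 (V = -3 + (⅓)*(-5) = -3 - 5/3 = -14/3 ≈ -4.6667)
C(F) = -33 (C(F) = 5 - 38 = -33)
(v(V) + C(44)) + p(1/(-43)) = (-14/3 - 33) + (-12 + 1/(-43)) = -113/3 + (-12 - 1/43) = -113/3 - 517/43 = -6410/129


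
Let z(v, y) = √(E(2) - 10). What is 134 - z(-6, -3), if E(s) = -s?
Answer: 134 - 2*I*√3 ≈ 134.0 - 3.4641*I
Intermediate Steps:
z(v, y) = 2*I*√3 (z(v, y) = √(-1*2 - 10) = √(-2 - 10) = √(-12) = 2*I*√3)
134 - z(-6, -3) = 134 - 2*I*√3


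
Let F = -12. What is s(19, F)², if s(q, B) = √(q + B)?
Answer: 7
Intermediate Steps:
s(q, B) = √(B + q)
s(19, F)² = (√(-12 + 19))² = (√7)² = 7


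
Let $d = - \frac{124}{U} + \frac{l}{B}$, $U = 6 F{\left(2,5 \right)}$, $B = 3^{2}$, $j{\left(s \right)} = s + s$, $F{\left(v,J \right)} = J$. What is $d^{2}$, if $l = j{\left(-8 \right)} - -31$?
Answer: $\frac{1369}{225} \approx 6.0844$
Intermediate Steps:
$j{\left(s \right)} = 2 s$
$B = 9$
$U = 30$ ($U = 6 \cdot 5 = 30$)
$l = 15$ ($l = 2 \left(-8\right) - -31 = -16 + 31 = 15$)
$d = - \frac{37}{15}$ ($d = - \frac{124}{30} + \frac{15}{9} = \left(-124\right) \frac{1}{30} + 15 \cdot \frac{1}{9} = - \frac{62}{15} + \frac{5}{3} = - \frac{37}{15} \approx -2.4667$)
$d^{2} = \left(- \frac{37}{15}\right)^{2} = \frac{1369}{225}$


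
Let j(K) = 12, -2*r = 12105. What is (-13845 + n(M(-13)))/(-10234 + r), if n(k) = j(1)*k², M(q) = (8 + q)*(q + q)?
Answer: -377910/32573 ≈ -11.602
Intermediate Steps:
r = -12105/2 (r = -½*12105 = -12105/2 ≈ -6052.5)
M(q) = 2*q*(8 + q) (M(q) = (8 + q)*(2*q) = 2*q*(8 + q))
n(k) = 12*k²
(-13845 + n(M(-13)))/(-10234 + r) = (-13845 + 12*(2*(-13)*(8 - 13))²)/(-10234 - 12105/2) = (-13845 + 12*(2*(-13)*(-5))²)/(-32573/2) = (-13845 + 12*130²)*(-2/32573) = (-13845 + 12*16900)*(-2/32573) = (-13845 + 202800)*(-2/32573) = 188955*(-2/32573) = -377910/32573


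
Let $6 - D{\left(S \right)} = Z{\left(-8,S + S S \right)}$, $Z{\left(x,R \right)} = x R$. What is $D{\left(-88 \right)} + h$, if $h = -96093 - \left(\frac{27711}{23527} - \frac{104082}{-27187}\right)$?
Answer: $- \frac{22287221134782}{639628549} \approx -34844.0$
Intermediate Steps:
$Z{\left(x,R \right)} = R x$
$D{\left(S \right)} = 6 + 8 S + 8 S^{2}$ ($D{\left(S \right)} = 6 - \left(S + S S\right) \left(-8\right) = 6 - \left(S + S^{2}\right) \left(-8\right) = 6 - \left(- 8 S - 8 S^{2}\right) = 6 + \left(8 S + 8 S^{2}\right) = 6 + 8 S + 8 S^{2}$)
$h = - \frac{61467028275228}{639628549}$ ($h = -96093 - \left(27711 \cdot \frac{1}{23527} - - \frac{104082}{27187}\right) = -96093 - \left(\frac{27711}{23527} + \frac{104082}{27187}\right) = -96093 - \frac{3202116171}{639628549} = - \frac{61467028275228}{639628549} \approx -96098.0$)
$D{\left(-88 \right)} + h = \left(6 + 8 \left(-88\right) \left(1 - 88\right)\right) - \frac{61467028275228}{639628549} = \left(6 + 8 \left(-88\right) \left(-87\right)\right) - \frac{61467028275228}{639628549} = \left(6 + 61248\right) - \frac{61467028275228}{639628549} = 61254 - \frac{61467028275228}{639628549} = - \frac{22287221134782}{639628549}$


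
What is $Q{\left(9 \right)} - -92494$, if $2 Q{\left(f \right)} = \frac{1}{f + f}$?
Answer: $\frac{3329785}{36} \approx 92494.0$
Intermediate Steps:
$Q{\left(f \right)} = \frac{1}{4 f}$ ($Q{\left(f \right)} = \frac{1}{2 \left(f + f\right)} = \frac{1}{2 \cdot 2 f} = \frac{\frac{1}{2} \frac{1}{f}}{2} = \frac{1}{4 f}$)
$Q{\left(9 \right)} - -92494 = \frac{1}{4 \cdot 9} - -92494 = \frac{1}{4} \cdot \frac{1}{9} + 92494 = \frac{1}{36} + 92494 = \frac{3329785}{36}$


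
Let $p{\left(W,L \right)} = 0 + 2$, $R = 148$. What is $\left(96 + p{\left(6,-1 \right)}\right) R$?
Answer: $14504$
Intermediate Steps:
$p{\left(W,L \right)} = 2$
$\left(96 + p{\left(6,-1 \right)}\right) R = \left(96 + 2\right) 148 = 98 \cdot 148 = 14504$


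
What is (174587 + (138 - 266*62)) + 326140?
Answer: 484373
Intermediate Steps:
(174587 + (138 - 266*62)) + 326140 = (174587 + (138 - 16492)) + 326140 = (174587 - 16354) + 326140 = 158233 + 326140 = 484373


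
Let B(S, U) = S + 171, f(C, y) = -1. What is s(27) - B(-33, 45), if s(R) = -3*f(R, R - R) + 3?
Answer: -132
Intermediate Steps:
B(S, U) = 171 + S
s(R) = 6 (s(R) = -3*(-1) + 3 = 3 + 3 = 6)
s(27) - B(-33, 45) = 6 - (171 - 33) = 6 - 1*138 = 6 - 138 = -132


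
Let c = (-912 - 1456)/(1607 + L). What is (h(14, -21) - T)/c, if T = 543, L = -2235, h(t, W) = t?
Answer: -83053/592 ≈ -140.29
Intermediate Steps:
c = 592/157 (c = (-912 - 1456)/(1607 - 2235) = -2368/(-628) = -2368*(-1/628) = 592/157 ≈ 3.7707)
(h(14, -21) - T)/c = (14 - 1*543)/(592/157) = 157*(14 - 543)/592 = (157/592)*(-529) = -83053/592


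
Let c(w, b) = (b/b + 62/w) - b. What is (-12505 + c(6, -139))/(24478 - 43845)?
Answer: 37064/58101 ≈ 0.63792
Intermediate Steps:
c(w, b) = 1 - b + 62/w (c(w, b) = (1 + 62/w) - b = 1 - b + 62/w)
(-12505 + c(6, -139))/(24478 - 43845) = (-12505 + (1 - 1*(-139) + 62/6))/(24478 - 43845) = (-12505 + (1 + 139 + 62*(⅙)))/(-19367) = (-12505 + (1 + 139 + 31/3))*(-1/19367) = (-12505 + 451/3)*(-1/19367) = -37064/3*(-1/19367) = 37064/58101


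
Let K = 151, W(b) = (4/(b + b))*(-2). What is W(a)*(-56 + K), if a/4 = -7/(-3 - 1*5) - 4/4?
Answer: 760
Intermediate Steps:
a = -½ (a = 4*(-7/(-3 - 1*5) - 4/4) = 4*(-7/(-3 - 5) - 4*¼) = 4*(-7/(-8) - 1) = 4*(-7*(-⅛) - 1) = 4*(7/8 - 1) = 4*(-⅛) = -½ ≈ -0.50000)
W(b) = -4/b (W(b) = (4/((2*b)))*(-2) = (4*(1/(2*b)))*(-2) = (2/b)*(-2) = -4/b)
W(a)*(-56 + K) = (-4/(-½))*(-56 + 151) = -4*(-2)*95 = 8*95 = 760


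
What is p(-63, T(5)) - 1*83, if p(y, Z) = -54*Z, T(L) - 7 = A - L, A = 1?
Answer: -245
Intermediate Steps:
T(L) = 8 - L (T(L) = 7 + (1 - L) = 8 - L)
p(-63, T(5)) - 1*83 = -54*(8 - 1*5) - 1*83 = -54*(8 - 5) - 83 = -54*3 - 83 = -162 - 83 = -245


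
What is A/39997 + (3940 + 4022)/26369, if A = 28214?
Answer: 1062431080/1054680893 ≈ 1.0073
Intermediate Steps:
A/39997 + (3940 + 4022)/26369 = 28214/39997 + (3940 + 4022)/26369 = 28214*(1/39997) + 7962*(1/26369) = 28214/39997 + 7962/26369 = 1062431080/1054680893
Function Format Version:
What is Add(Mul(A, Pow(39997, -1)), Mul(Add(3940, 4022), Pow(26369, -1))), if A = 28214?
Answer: Rational(1062431080, 1054680893) ≈ 1.0073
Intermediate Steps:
Add(Mul(A, Pow(39997, -1)), Mul(Add(3940, 4022), Pow(26369, -1))) = Add(Mul(28214, Pow(39997, -1)), Mul(Add(3940, 4022), Pow(26369, -1))) = Add(Mul(28214, Rational(1, 39997)), Mul(7962, Rational(1, 26369))) = Add(Rational(28214, 39997), Rational(7962, 26369)) = Rational(1062431080, 1054680893)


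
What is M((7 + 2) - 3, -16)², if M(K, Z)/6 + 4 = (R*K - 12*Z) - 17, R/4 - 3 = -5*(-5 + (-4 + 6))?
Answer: 13089924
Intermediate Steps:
R = 72 (R = 12 + 4*(-5*(-5 + (-4 + 6))) = 12 + 4*(-5*(-5 + 2)) = 12 + 4*(-5*(-3)) = 12 + 4*15 = 12 + 60 = 72)
M(K, Z) = -126 - 72*Z + 432*K (M(K, Z) = -24 + 6*((72*K - 12*Z) - 17) = -24 + 6*((-12*Z + 72*K) - 17) = -24 + 6*(-17 - 12*Z + 72*K) = -24 + (-102 - 72*Z + 432*K) = -126 - 72*Z + 432*K)
M((7 + 2) - 3, -16)² = (-126 - 72*(-16) + 432*((7 + 2) - 3))² = (-126 + 1152 + 432*(9 - 3))² = (-126 + 1152 + 432*6)² = (-126 + 1152 + 2592)² = 3618² = 13089924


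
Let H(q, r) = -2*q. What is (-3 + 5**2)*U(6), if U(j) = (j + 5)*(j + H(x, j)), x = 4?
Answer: -484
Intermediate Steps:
U(j) = (-8 + j)*(5 + j) (U(j) = (j + 5)*(j - 2*4) = (5 + j)*(j - 8) = (5 + j)*(-8 + j) = (-8 + j)*(5 + j))
(-3 + 5**2)*U(6) = (-3 + 5**2)*(-40 + 6**2 - 3*6) = (-3 + 25)*(-40 + 36 - 18) = 22*(-22) = -484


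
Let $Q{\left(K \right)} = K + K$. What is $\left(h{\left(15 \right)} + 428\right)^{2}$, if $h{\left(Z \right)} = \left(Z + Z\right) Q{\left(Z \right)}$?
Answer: $1763584$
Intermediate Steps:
$Q{\left(K \right)} = 2 K$
$h{\left(Z \right)} = 4 Z^{2}$ ($h{\left(Z \right)} = \left(Z + Z\right) 2 Z = 2 Z 2 Z = 4 Z^{2}$)
$\left(h{\left(15 \right)} + 428\right)^{2} = \left(4 \cdot 15^{2} + 428\right)^{2} = \left(4 \cdot 225 + 428\right)^{2} = \left(900 + 428\right)^{2} = 1328^{2} = 1763584$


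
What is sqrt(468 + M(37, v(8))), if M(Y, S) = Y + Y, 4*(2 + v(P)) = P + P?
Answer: sqrt(542) ≈ 23.281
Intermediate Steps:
v(P) = -2 + P/2 (v(P) = -2 + (P + P)/4 = -2 + (2*P)/4 = -2 + P/2)
M(Y, S) = 2*Y
sqrt(468 + M(37, v(8))) = sqrt(468 + 2*37) = sqrt(468 + 74) = sqrt(542)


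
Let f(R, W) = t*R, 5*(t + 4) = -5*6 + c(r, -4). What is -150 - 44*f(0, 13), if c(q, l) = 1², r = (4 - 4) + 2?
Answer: -150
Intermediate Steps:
r = 2 (r = 0 + 2 = 2)
c(q, l) = 1
t = -49/5 (t = -4 + (-5*6 + 1)/5 = -4 + (-30 + 1)/5 = -4 + (⅕)*(-29) = -4 - 29/5 = -49/5 ≈ -9.8000)
f(R, W) = -49*R/5
-150 - 44*f(0, 13) = -150 - (-2156)*0/5 = -150 - 44*0 = -150 + 0 = -150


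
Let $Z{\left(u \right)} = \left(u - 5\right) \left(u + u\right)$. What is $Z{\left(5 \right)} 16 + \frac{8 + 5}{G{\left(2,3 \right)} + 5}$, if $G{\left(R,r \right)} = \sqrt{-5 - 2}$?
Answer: $\frac{65}{32} - \frac{13 i \sqrt{7}}{32} \approx 2.0313 - 1.0748 i$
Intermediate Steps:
$Z{\left(u \right)} = 2 u \left(-5 + u\right)$ ($Z{\left(u \right)} = \left(-5 + u\right) 2 u = 2 u \left(-5 + u\right)$)
$G{\left(R,r \right)} = i \sqrt{7}$ ($G{\left(R,r \right)} = \sqrt{-7} = i \sqrt{7}$)
$Z{\left(5 \right)} 16 + \frac{8 + 5}{G{\left(2,3 \right)} + 5} = 2 \cdot 5 \left(-5 + 5\right) 16 + \frac{8 + 5}{i \sqrt{7} + 5} = 2 \cdot 5 \cdot 0 \cdot 16 + \frac{13}{5 + i \sqrt{7}} = 0 \cdot 16 + \frac{13}{5 + i \sqrt{7}} = 0 + \frac{13}{5 + i \sqrt{7}} = \frac{13}{5 + i \sqrt{7}}$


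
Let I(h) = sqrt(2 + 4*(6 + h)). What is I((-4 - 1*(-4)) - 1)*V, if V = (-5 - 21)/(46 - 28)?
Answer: -13*sqrt(22)/9 ≈ -6.7750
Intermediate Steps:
I(h) = sqrt(26 + 4*h) (I(h) = sqrt(2 + (24 + 4*h)) = sqrt(26 + 4*h))
V = -13/9 (V = -26/18 = -26*1/18 = -13/9 ≈ -1.4444)
I((-4 - 1*(-4)) - 1)*V = sqrt(26 + 4*((-4 - 1*(-4)) - 1))*(-13/9) = sqrt(26 + 4*((-4 + 4) - 1))*(-13/9) = sqrt(26 + 4*(0 - 1))*(-13/9) = sqrt(26 + 4*(-1))*(-13/9) = sqrt(26 - 4)*(-13/9) = sqrt(22)*(-13/9) = -13*sqrt(22)/9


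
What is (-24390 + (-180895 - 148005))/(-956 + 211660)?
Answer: -176645/105352 ≈ -1.6767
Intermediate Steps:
(-24390 + (-180895 - 148005))/(-956 + 211660) = (-24390 - 328900)/210704 = -353290*1/210704 = -176645/105352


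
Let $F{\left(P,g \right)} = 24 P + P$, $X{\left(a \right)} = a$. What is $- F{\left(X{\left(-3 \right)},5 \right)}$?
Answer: $75$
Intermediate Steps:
$F{\left(P,g \right)} = 25 P$
$- F{\left(X{\left(-3 \right)},5 \right)} = - 25 \left(-3\right) = \left(-1\right) \left(-75\right) = 75$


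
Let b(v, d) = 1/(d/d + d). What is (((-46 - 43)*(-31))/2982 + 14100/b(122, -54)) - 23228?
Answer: -2297711737/2982 ≈ -7.7053e+5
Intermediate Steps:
b(v, d) = 1/(1 + d)
(((-46 - 43)*(-31))/2982 + 14100/b(122, -54)) - 23228 = (((-46 - 43)*(-31))/2982 + 14100/(1/(1 - 54))) - 23228 = (-89*(-31)*(1/2982) + 14100/(1/(-53))) - 23228 = (2759*(1/2982) + 14100/(-1/53)) - 23228 = (2759/2982 + 14100*(-53)) - 23228 = (2759/2982 - 747300) - 23228 = -2228445841/2982 - 23228 = -2297711737/2982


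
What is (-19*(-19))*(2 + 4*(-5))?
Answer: -6498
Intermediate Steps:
(-19*(-19))*(2 + 4*(-5)) = 361*(2 - 20) = 361*(-18) = -6498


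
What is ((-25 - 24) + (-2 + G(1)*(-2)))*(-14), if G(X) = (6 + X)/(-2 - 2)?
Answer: 665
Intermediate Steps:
G(X) = -3/2 - X/4 (G(X) = (6 + X)/(-4) = (6 + X)*(-¼) = -3/2 - X/4)
((-25 - 24) + (-2 + G(1)*(-2)))*(-14) = ((-25 - 24) + (-2 + (-3/2 - ¼*1)*(-2)))*(-14) = (-49 + (-2 + (-3/2 - ¼)*(-2)))*(-14) = (-49 + (-2 - 7/4*(-2)))*(-14) = (-49 + (-2 + 7/2))*(-14) = (-49 + 3/2)*(-14) = -95/2*(-14) = 665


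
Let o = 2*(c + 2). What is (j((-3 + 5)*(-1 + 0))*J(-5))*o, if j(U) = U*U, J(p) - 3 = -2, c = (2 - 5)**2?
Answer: 88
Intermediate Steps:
c = 9 (c = (-3)**2 = 9)
J(p) = 1 (J(p) = 3 - 2 = 1)
j(U) = U**2
o = 22 (o = 2*(9 + 2) = 2*11 = 22)
(j((-3 + 5)*(-1 + 0))*J(-5))*o = (((-3 + 5)*(-1 + 0))**2*1)*22 = ((2*(-1))**2*1)*22 = ((-2)**2*1)*22 = (4*1)*22 = 4*22 = 88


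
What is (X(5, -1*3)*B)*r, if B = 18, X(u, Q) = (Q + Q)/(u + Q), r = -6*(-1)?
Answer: -324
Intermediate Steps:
r = 6
X(u, Q) = 2*Q/(Q + u) (X(u, Q) = (2*Q)/(Q + u) = 2*Q/(Q + u))
(X(5, -1*3)*B)*r = ((2*(-1*3)/(-1*3 + 5))*18)*6 = ((2*(-3)/(-3 + 5))*18)*6 = ((2*(-3)/2)*18)*6 = ((2*(-3)*(1/2))*18)*6 = -3*18*6 = -54*6 = -324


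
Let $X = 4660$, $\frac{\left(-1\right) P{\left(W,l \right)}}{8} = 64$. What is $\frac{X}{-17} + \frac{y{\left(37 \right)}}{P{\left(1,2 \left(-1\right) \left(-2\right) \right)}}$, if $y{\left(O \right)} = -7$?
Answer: $- \frac{2385801}{8704} \approx -274.1$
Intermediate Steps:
$P{\left(W,l \right)} = -512$ ($P{\left(W,l \right)} = \left(-8\right) 64 = -512$)
$\frac{X}{-17} + \frac{y{\left(37 \right)}}{P{\left(1,2 \left(-1\right) \left(-2\right) \right)}} = \frac{4660}{-17} - \frac{7}{-512} = 4660 \left(- \frac{1}{17}\right) - - \frac{7}{512} = - \frac{4660}{17} + \frac{7}{512} = - \frac{2385801}{8704}$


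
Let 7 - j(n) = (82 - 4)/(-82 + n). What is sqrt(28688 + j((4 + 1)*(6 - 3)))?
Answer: 3*sqrt(14313009)/67 ≈ 169.40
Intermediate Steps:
j(n) = 7 - 78/(-82 + n) (j(n) = 7 - (82 - 4)/(-82 + n) = 7 - 78/(-82 + n))
sqrt(28688 + j((4 + 1)*(6 - 3))) = sqrt(28688 + (-652 + 7*((4 + 1)*(6 - 3)))/(-82 + (4 + 1)*(6 - 3))) = sqrt(28688 + (-652 + 7*(5*3))/(-82 + 5*3)) = sqrt(28688 + (-652 + 7*15)/(-82 + 15)) = sqrt(28688 + (-652 + 105)/(-67)) = sqrt(28688 - 1/67*(-547)) = sqrt(28688 + 547/67) = sqrt(1922643/67) = 3*sqrt(14313009)/67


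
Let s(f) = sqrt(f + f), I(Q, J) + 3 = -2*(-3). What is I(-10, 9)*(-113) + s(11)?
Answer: -339 + sqrt(22) ≈ -334.31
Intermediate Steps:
I(Q, J) = 3 (I(Q, J) = -3 - 2*(-3) = -3 + 6 = 3)
s(f) = sqrt(2)*sqrt(f) (s(f) = sqrt(2*f) = sqrt(2)*sqrt(f))
I(-10, 9)*(-113) + s(11) = 3*(-113) + sqrt(2)*sqrt(11) = -339 + sqrt(22)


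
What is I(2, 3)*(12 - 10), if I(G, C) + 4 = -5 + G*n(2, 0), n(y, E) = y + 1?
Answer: -6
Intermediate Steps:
n(y, E) = 1 + y
I(G, C) = -9 + 3*G (I(G, C) = -4 + (-5 + G*(1 + 2)) = -4 + (-5 + G*3) = -4 + (-5 + 3*G) = -9 + 3*G)
I(2, 3)*(12 - 10) = (-9 + 3*2)*(12 - 10) = (-9 + 6)*2 = -3*2 = -6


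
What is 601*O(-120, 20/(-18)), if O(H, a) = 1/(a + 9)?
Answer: 5409/71 ≈ 76.183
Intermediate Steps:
O(H, a) = 1/(9 + a)
601*O(-120, 20/(-18)) = 601/(9 + 20/(-18)) = 601/(9 + 20*(-1/18)) = 601/(9 - 10/9) = 601/(71/9) = 601*(9/71) = 5409/71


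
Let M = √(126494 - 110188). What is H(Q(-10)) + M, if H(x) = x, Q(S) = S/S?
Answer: 1 + √16306 ≈ 128.69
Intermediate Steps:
Q(S) = 1
M = √16306 ≈ 127.69
H(Q(-10)) + M = 1 + √16306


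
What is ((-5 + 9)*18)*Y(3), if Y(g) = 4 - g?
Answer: 72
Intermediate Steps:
((-5 + 9)*18)*Y(3) = ((-5 + 9)*18)*(4 - 1*3) = (4*18)*(4 - 3) = 72*1 = 72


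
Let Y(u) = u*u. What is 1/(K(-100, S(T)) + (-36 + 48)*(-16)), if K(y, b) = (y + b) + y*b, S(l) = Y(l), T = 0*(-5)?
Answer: -1/292 ≈ -0.0034247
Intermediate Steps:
T = 0
Y(u) = u²
S(l) = l²
K(y, b) = b + y + b*y (K(y, b) = (b + y) + b*y = b + y + b*y)
1/(K(-100, S(T)) + (-36 + 48)*(-16)) = 1/((0² - 100 + 0²*(-100)) + (-36 + 48)*(-16)) = 1/((0 - 100 + 0*(-100)) + 12*(-16)) = 1/((0 - 100 + 0) - 192) = 1/(-100 - 192) = 1/(-292) = -1/292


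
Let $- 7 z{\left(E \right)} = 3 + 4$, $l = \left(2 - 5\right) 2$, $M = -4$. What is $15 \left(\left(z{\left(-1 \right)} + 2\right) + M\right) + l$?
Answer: $-51$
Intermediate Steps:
$l = -6$ ($l = \left(-3\right) 2 = -6$)
$z{\left(E \right)} = -1$ ($z{\left(E \right)} = - \frac{3 + 4}{7} = \left(- \frac{1}{7}\right) 7 = -1$)
$15 \left(\left(z{\left(-1 \right)} + 2\right) + M\right) + l = 15 \left(\left(-1 + 2\right) - 4\right) - 6 = 15 \left(1 - 4\right) - 6 = 15 \left(-3\right) - 6 = -45 - 6 = -51$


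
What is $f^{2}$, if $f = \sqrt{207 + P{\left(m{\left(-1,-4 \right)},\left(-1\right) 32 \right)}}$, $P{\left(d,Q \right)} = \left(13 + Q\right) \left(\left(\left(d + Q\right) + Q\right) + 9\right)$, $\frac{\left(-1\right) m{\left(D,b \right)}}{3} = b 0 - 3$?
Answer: $1081$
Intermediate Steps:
$m{\left(D,b \right)} = 9$ ($m{\left(D,b \right)} = - 3 \left(b 0 - 3\right) = - 3 \left(0 - 3\right) = \left(-3\right) \left(-3\right) = 9$)
$P{\left(d,Q \right)} = \left(13 + Q\right) \left(9 + d + 2 Q\right)$ ($P{\left(d,Q \right)} = \left(13 + Q\right) \left(\left(\left(Q + d\right) + Q\right) + 9\right) = \left(13 + Q\right) \left(\left(d + 2 Q\right) + 9\right) = \left(13 + Q\right) \left(9 + d + 2 Q\right)$)
$f = \sqrt{1081}$ ($f = \sqrt{207 + \left(117 + 2 \left(\left(-1\right) 32\right)^{2} + 13 \cdot 9 + 35 \left(\left(-1\right) 32\right) + \left(-1\right) 32 \cdot 9\right)} = \sqrt{207 + \left(117 + 2 \left(-32\right)^{2} + 117 + 35 \left(-32\right) - 288\right)} = \sqrt{207 + \left(117 + 2 \cdot 1024 + 117 - 1120 - 288\right)} = \sqrt{207 + \left(117 + 2048 + 117 - 1120 - 288\right)} = \sqrt{207 + 874} = \sqrt{1081} \approx 32.879$)
$f^{2} = \left(\sqrt{1081}\right)^{2} = 1081$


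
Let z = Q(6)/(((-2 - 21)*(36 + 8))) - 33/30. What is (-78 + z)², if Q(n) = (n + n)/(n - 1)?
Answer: 40051616641/6400900 ≈ 6257.2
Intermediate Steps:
Q(n) = 2*n/(-1 + n) (Q(n) = (2*n)/(-1 + n) = 2*n/(-1 + n))
z = -2789/2530 (z = (2*6/(-1 + 6))/(((-2 - 21)*(36 + 8))) - 33/30 = (2*6/5)/((-23*44)) - 33*1/30 = (2*6*(⅕))/(-1012) - 11/10 = (12/5)*(-1/1012) - 11/10 = -3/1265 - 11/10 = -2789/2530 ≈ -1.1024)
(-78 + z)² = (-78 - 2789/2530)² = (-200129/2530)² = 40051616641/6400900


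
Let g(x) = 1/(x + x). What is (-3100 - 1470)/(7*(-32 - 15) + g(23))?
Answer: 210220/15133 ≈ 13.891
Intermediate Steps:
g(x) = 1/(2*x)
(-3100 - 1470)/(7*(-32 - 15) + g(23)) = (-3100 - 1470)/(7*(-32 - 15) + (1/2)/23) = -4570/(7*(-47) + (1/2)*(1/23)) = -4570/(-329 + 1/46) = -4570/(-15133/46) = -4570*(-46/15133) = 210220/15133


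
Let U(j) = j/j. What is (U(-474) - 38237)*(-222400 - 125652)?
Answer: 13308116272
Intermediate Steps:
U(j) = 1
(U(-474) - 38237)*(-222400 - 125652) = (1 - 38237)*(-222400 - 125652) = -38236*(-348052) = 13308116272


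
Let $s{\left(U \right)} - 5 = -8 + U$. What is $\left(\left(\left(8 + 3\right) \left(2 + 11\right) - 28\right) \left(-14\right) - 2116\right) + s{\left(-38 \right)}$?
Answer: $-3767$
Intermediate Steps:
$s{\left(U \right)} = -3 + U$ ($s{\left(U \right)} = 5 + \left(-8 + U\right) = -3 + U$)
$\left(\left(\left(8 + 3\right) \left(2 + 11\right) - 28\right) \left(-14\right) - 2116\right) + s{\left(-38 \right)} = \left(\left(\left(8 + 3\right) \left(2 + 11\right) - 28\right) \left(-14\right) - 2116\right) - 41 = \left(\left(11 \cdot 13 - 28\right) \left(-14\right) - 2116\right) - 41 = \left(\left(143 - 28\right) \left(-14\right) - 2116\right) - 41 = \left(115 \left(-14\right) - 2116\right) - 41 = \left(-1610 - 2116\right) - 41 = -3726 - 41 = -3767$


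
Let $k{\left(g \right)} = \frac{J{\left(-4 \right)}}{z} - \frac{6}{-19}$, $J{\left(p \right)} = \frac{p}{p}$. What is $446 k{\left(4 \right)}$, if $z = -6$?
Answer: $\frac{3791}{57} \approx 66.509$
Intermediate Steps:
$J{\left(p \right)} = 1$
$k{\left(g \right)} = \frac{17}{114}$ ($k{\left(g \right)} = 1 \frac{1}{-6} - \frac{6}{-19} = 1 \left(- \frac{1}{6}\right) - - \frac{6}{19} = - \frac{1}{6} + \frac{6}{19} = \frac{17}{114}$)
$446 k{\left(4 \right)} = 446 \cdot \frac{17}{114} = \frac{3791}{57}$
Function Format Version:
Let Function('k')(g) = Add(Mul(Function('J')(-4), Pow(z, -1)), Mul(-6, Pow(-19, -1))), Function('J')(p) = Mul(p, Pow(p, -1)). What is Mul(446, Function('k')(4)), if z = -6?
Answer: Rational(3791, 57) ≈ 66.509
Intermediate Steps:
Function('J')(p) = 1
Function('k')(g) = Rational(17, 114) (Function('k')(g) = Add(Mul(1, Pow(-6, -1)), Mul(-6, Pow(-19, -1))) = Add(Mul(1, Rational(-1, 6)), Mul(-6, Rational(-1, 19))) = Add(Rational(-1, 6), Rational(6, 19)) = Rational(17, 114))
Mul(446, Function('k')(4)) = Mul(446, Rational(17, 114)) = Rational(3791, 57)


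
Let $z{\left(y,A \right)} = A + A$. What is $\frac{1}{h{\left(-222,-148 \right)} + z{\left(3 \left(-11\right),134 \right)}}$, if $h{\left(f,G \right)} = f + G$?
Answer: $- \frac{1}{102} \approx -0.0098039$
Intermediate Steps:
$z{\left(y,A \right)} = 2 A$
$h{\left(f,G \right)} = G + f$
$\frac{1}{h{\left(-222,-148 \right)} + z{\left(3 \left(-11\right),134 \right)}} = \frac{1}{\left(-148 - 222\right) + 2 \cdot 134} = \frac{1}{-370 + 268} = \frac{1}{-102} = - \frac{1}{102}$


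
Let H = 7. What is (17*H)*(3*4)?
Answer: 1428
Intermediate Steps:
(17*H)*(3*4) = (17*7)*(3*4) = 119*12 = 1428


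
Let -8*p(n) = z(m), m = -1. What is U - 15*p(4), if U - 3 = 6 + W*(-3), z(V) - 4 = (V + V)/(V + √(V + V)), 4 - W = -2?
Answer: -¼ + 5*I*√2/4 ≈ -0.25 + 1.7678*I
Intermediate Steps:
W = 6 (W = 4 - 1*(-2) = 4 + 2 = 6)
z(V) = 4 + 2*V/(V + √2*√V) (z(V) = 4 + (V + V)/(V + √(V + V)) = 4 + (2*V)/(V + √(2*V)) = 4 + (2*V)/(V + √2*√V) = 4 + 2*V/(V + √2*√V))
U = -9 (U = 3 + (6 + 6*(-3)) = 3 + (6 - 18) = 3 - 12 = -9)
p(n) = -(-3 + 2*I*√2)/(4*(-1 + I*√2)) (p(n) = -(3*(-1) + 2*√2*√(-1))/(4*(-1 + √2*√(-1))) = -(-3 + 2*√2*I)/(4*(-1 + √2*I)) = -(-3 + 2*I*√2)/(4*(-1 + I*√2)))
U - 15*p(4) = -9 - 15*(-7/12 - I*√2/12) = -9 + (35/4 + 5*I*√2/4) = -¼ + 5*I*√2/4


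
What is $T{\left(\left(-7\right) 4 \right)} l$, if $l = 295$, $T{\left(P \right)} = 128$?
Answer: $37760$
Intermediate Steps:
$T{\left(\left(-7\right) 4 \right)} l = 128 \cdot 295 = 37760$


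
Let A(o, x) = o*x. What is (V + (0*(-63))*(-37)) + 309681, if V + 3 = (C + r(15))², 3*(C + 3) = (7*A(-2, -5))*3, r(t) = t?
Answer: 316402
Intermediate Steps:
C = 67 (C = -3 + ((7*(-2*(-5)))*3)/3 = -3 + ((7*10)*3)/3 = -3 + (70*3)/3 = -3 + (⅓)*210 = -3 + 70 = 67)
V = 6721 (V = -3 + (67 + 15)² = -3 + 82² = -3 + 6724 = 6721)
(V + (0*(-63))*(-37)) + 309681 = (6721 + (0*(-63))*(-37)) + 309681 = (6721 + 0*(-37)) + 309681 = (6721 + 0) + 309681 = 6721 + 309681 = 316402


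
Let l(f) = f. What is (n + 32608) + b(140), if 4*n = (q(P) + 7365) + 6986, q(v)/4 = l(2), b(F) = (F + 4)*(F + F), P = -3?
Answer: 306071/4 ≈ 76518.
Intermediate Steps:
b(F) = 2*F*(4 + F) (b(F) = (4 + F)*(2*F) = 2*F*(4 + F))
q(v) = 8 (q(v) = 4*2 = 8)
n = 14359/4 (n = ((8 + 7365) + 6986)/4 = (7373 + 6986)/4 = (1/4)*14359 = 14359/4 ≈ 3589.8)
(n + 32608) + b(140) = (14359/4 + 32608) + 2*140*(4 + 140) = 144791/4 + 2*140*144 = 144791/4 + 40320 = 306071/4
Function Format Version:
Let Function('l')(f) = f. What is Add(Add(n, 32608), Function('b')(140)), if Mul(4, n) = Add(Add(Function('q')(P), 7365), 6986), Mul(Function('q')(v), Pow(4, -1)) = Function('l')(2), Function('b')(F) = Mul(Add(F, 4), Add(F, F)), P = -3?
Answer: Rational(306071, 4) ≈ 76518.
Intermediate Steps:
Function('b')(F) = Mul(2, F, Add(4, F)) (Function('b')(F) = Mul(Add(4, F), Mul(2, F)) = Mul(2, F, Add(4, F)))
Function('q')(v) = 8 (Function('q')(v) = Mul(4, 2) = 8)
n = Rational(14359, 4) (n = Mul(Rational(1, 4), Add(Add(8, 7365), 6986)) = Mul(Rational(1, 4), Add(7373, 6986)) = Mul(Rational(1, 4), 14359) = Rational(14359, 4) ≈ 3589.8)
Add(Add(n, 32608), Function('b')(140)) = Add(Add(Rational(14359, 4), 32608), Mul(2, 140, Add(4, 140))) = Add(Rational(144791, 4), Mul(2, 140, 144)) = Add(Rational(144791, 4), 40320) = Rational(306071, 4)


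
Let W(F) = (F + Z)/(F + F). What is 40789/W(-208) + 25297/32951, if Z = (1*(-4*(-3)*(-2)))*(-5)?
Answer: 69890271895/362461 ≈ 1.9282e+5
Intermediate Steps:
Z = 120 (Z = (1*(12*(-2)))*(-5) = (1*(-24))*(-5) = -24*(-5) = 120)
W(F) = (120 + F)/(2*F) (W(F) = (F + 120)/(F + F) = (120 + F)/((2*F)) = (120 + F)*(1/(2*F)) = (120 + F)/(2*F))
40789/W(-208) + 25297/32951 = 40789/(((1/2)*(120 - 208)/(-208))) + 25297/32951 = 40789/(((1/2)*(-1/208)*(-88))) + 25297*(1/32951) = 40789/(11/52) + 25297/32951 = 40789*(52/11) + 25297/32951 = 2121028/11 + 25297/32951 = 69890271895/362461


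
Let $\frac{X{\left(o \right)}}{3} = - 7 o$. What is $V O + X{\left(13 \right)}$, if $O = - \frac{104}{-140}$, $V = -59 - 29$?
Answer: $- \frac{11843}{35} \approx -338.37$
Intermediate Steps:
$V = -88$
$X{\left(o \right)} = - 21 o$ ($X{\left(o \right)} = 3 \left(- 7 o\right) = - 21 o$)
$O = \frac{26}{35}$ ($O = \left(-104\right) \left(- \frac{1}{140}\right) = \frac{26}{35} \approx 0.74286$)
$V O + X{\left(13 \right)} = \left(-88\right) \frac{26}{35} - 273 = - \frac{2288}{35} - 273 = - \frac{11843}{35}$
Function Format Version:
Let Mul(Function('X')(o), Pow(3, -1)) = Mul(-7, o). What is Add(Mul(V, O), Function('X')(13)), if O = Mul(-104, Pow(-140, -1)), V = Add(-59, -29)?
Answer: Rational(-11843, 35) ≈ -338.37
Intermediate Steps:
V = -88
Function('X')(o) = Mul(-21, o) (Function('X')(o) = Mul(3, Mul(-7, o)) = Mul(-21, o))
O = Rational(26, 35) (O = Mul(-104, Rational(-1, 140)) = Rational(26, 35) ≈ 0.74286)
Add(Mul(V, O), Function('X')(13)) = Add(Mul(-88, Rational(26, 35)), Mul(-21, 13)) = Add(Rational(-2288, 35), -273) = Rational(-11843, 35)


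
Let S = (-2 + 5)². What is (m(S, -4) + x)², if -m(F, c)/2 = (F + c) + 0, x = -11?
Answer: 441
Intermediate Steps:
S = 9 (S = 3² = 9)
m(F, c) = -2*F - 2*c (m(F, c) = -2*((F + c) + 0) = -2*(F + c) = -2*F - 2*c)
(m(S, -4) + x)² = ((-2*9 - 2*(-4)) - 11)² = ((-18 + 8) - 11)² = (-10 - 11)² = (-21)² = 441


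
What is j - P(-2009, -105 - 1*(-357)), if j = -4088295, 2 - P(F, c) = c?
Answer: -4088045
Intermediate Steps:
P(F, c) = 2 - c
j - P(-2009, -105 - 1*(-357)) = -4088295 - (2 - (-105 - 1*(-357))) = -4088295 - (2 - (-105 + 357)) = -4088295 - (2 - 1*252) = -4088295 - (2 - 252) = -4088295 - 1*(-250) = -4088295 + 250 = -4088045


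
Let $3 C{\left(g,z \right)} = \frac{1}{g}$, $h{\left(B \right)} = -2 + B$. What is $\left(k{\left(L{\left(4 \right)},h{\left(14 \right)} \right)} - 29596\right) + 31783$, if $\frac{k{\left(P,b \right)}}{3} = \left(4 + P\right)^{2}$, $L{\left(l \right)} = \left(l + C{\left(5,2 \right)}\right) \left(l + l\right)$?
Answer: $\frac{464329}{75} \approx 6191.1$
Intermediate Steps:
$C{\left(g,z \right)} = \frac{1}{3 g}$
$L{\left(l \right)} = 2 l \left(\frac{1}{15} + l\right)$ ($L{\left(l \right)} = \left(l + \frac{1}{3 \cdot 5}\right) \left(l + l\right) = \left(l + \frac{1}{3} \cdot \frac{1}{5}\right) 2 l = \left(l + \frac{1}{15}\right) 2 l = \left(\frac{1}{15} + l\right) 2 l = 2 l \left(\frac{1}{15} + l\right)$)
$k{\left(P,b \right)} = 3 \left(4 + P\right)^{2}$
$\left(k{\left(L{\left(4 \right)},h{\left(14 \right)} \right)} - 29596\right) + 31783 = \left(3 \left(4 + \frac{2}{15} \cdot 4 \left(1 + 15 \cdot 4\right)\right)^{2} - 29596\right) + 31783 = \left(3 \left(4 + \frac{2}{15} \cdot 4 \left(1 + 60\right)\right)^{2} - 29596\right) + 31783 = \left(3 \left(4 + \frac{2}{15} \cdot 4 \cdot 61\right)^{2} - 29596\right) + 31783 = \left(3 \left(4 + \frac{488}{15}\right)^{2} - 29596\right) + 31783 = \left(3 \left(\frac{548}{15}\right)^{2} - 29596\right) + 31783 = \left(3 \cdot \frac{300304}{225} - 29596\right) + 31783 = \left(\frac{300304}{75} - 29596\right) + 31783 = - \frac{1919396}{75} + 31783 = \frac{464329}{75}$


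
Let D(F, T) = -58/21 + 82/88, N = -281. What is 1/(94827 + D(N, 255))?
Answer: 924/87618457 ≈ 1.0546e-5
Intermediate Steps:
D(F, T) = -1691/924 (D(F, T) = -58*1/21 + 82*(1/88) = -58/21 + 41/44 = -1691/924)
1/(94827 + D(N, 255)) = 1/(94827 - 1691/924) = 1/(87618457/924) = 924/87618457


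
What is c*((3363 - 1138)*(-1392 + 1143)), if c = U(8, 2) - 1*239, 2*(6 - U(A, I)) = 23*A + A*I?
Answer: 184490325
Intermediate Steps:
U(A, I) = 6 - 23*A/2 - A*I/2 (U(A, I) = 6 - (23*A + A*I)/2 = 6 + (-23*A/2 - A*I/2) = 6 - 23*A/2 - A*I/2)
c = -333 (c = (6 - 23/2*8 - ½*8*2) - 1*239 = (6 - 92 - 8) - 239 = -94 - 239 = -333)
c*((3363 - 1138)*(-1392 + 1143)) = -333*(3363 - 1138)*(-1392 + 1143) = -740925*(-249) = -333*(-554025) = 184490325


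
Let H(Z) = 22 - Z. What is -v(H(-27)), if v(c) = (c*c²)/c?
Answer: -2401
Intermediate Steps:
v(c) = c² (v(c) = c³/c = c²)
-v(H(-27)) = -(22 - 1*(-27))² = -(22 + 27)² = -1*49² = -1*2401 = -2401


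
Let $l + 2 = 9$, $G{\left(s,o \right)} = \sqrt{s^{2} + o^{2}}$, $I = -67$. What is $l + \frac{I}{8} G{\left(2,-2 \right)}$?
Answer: $7 - \frac{67 \sqrt{2}}{4} \approx -16.688$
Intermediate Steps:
$G{\left(s,o \right)} = \sqrt{o^{2} + s^{2}}$
$l = 7$ ($l = -2 + 9 = 7$)
$l + \frac{I}{8} G{\left(2,-2 \right)} = 7 + - \frac{67}{8} \sqrt{\left(-2\right)^{2} + 2^{2}} = 7 + \left(-67\right) \frac{1}{8} \sqrt{4 + 4} = 7 - \frac{67 \sqrt{8}}{8} = 7 - \frac{67 \cdot 2 \sqrt{2}}{8} = 7 - \frac{67 \sqrt{2}}{4}$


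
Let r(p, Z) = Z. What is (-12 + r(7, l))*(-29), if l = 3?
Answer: 261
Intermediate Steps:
(-12 + r(7, l))*(-29) = (-12 + 3)*(-29) = -9*(-29) = 261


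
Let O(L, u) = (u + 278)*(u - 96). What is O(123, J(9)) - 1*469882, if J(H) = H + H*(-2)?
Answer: -498127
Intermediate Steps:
J(H) = -H (J(H) = H - 2*H = -H)
O(L, u) = (-96 + u)*(278 + u) (O(L, u) = (278 + u)*(-96 + u) = (-96 + u)*(278 + u))
O(123, J(9)) - 1*469882 = (-26688 + (-1*9)² + 182*(-1*9)) - 1*469882 = (-26688 + (-9)² + 182*(-9)) - 469882 = (-26688 + 81 - 1638) - 469882 = -28245 - 469882 = -498127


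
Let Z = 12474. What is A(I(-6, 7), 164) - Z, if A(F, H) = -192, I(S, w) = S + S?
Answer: -12666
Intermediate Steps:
I(S, w) = 2*S
A(I(-6, 7), 164) - Z = -192 - 1*12474 = -192 - 12474 = -12666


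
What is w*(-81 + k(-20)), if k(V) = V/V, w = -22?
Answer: 1760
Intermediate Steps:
k(V) = 1
w*(-81 + k(-20)) = -22*(-81 + 1) = -22*(-80) = 1760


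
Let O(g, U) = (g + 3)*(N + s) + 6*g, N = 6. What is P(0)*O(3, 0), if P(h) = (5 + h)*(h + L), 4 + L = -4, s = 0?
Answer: -2160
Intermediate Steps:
L = -8 (L = -4 - 4 = -8)
P(h) = (-8 + h)*(5 + h) (P(h) = (5 + h)*(h - 8) = (5 + h)*(-8 + h) = (-8 + h)*(5 + h))
O(g, U) = 18 + 12*g (O(g, U) = (g + 3)*(6 + 0) + 6*g = (3 + g)*6 + 6*g = (18 + 6*g) + 6*g = 18 + 12*g)
P(0)*O(3, 0) = (-40 + 0² - 3*0)*(18 + 12*3) = (-40 + 0 + 0)*(18 + 36) = -40*54 = -2160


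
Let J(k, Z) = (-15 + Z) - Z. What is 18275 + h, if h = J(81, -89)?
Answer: 18260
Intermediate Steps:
J(k, Z) = -15
h = -15
18275 + h = 18275 - 15 = 18260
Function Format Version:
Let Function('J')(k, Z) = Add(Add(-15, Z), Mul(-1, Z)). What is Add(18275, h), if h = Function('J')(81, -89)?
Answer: 18260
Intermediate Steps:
Function('J')(k, Z) = -15
h = -15
Add(18275, h) = Add(18275, -15) = 18260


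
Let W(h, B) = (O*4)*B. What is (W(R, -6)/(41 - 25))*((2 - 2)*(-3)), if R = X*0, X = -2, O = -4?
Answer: 0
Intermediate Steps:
R = 0 (R = -2*0 = 0)
W(h, B) = -16*B (W(h, B) = (-4*4)*B = -16*B)
(W(R, -6)/(41 - 25))*((2 - 2)*(-3)) = ((-16*(-6))/(41 - 25))*((2 - 2)*(-3)) = (96/16)*(0*(-3)) = (96*(1/16))*0 = 6*0 = 0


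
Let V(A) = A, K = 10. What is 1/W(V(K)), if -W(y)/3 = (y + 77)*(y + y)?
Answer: -1/5220 ≈ -0.00019157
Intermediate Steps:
W(y) = -6*y*(77 + y) (W(y) = -3*(y + 77)*(y + y) = -3*(77 + y)*2*y = -6*y*(77 + y))
1/W(V(K)) = 1/(-6*10*(77 + 10)) = 1/(-6*10*87) = 1/(-5220) = -1/5220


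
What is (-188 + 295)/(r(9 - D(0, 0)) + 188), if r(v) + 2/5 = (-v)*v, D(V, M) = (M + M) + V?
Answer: 535/533 ≈ 1.0038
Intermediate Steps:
D(V, M) = V + 2*M (D(V, M) = 2*M + V = V + 2*M)
r(v) = -⅖ - v² (r(v) = -⅖ + (-v)*v = -⅖ - v²)
(-188 + 295)/(r(9 - D(0, 0)) + 188) = (-188 + 295)/((-⅖ - (9 - (0 + 2*0))²) + 188) = 107/((-⅖ - (9 - (0 + 0))²) + 188) = 107/((-⅖ - (9 - 1*0)²) + 188) = 107/((-⅖ - (9 + 0)²) + 188) = 107/((-⅖ - 1*9²) + 188) = 107/((-⅖ - 1*81) + 188) = 107/((-⅖ - 81) + 188) = 107/(-407/5 + 188) = 107/(533/5) = 107*(5/533) = 535/533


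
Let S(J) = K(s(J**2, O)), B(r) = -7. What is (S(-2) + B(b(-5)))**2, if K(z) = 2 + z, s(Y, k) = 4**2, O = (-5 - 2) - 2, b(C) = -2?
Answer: 121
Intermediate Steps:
O = -9 (O = -7 - 2 = -9)
s(Y, k) = 16
S(J) = 18 (S(J) = 2 + 16 = 18)
(S(-2) + B(b(-5)))**2 = (18 - 7)**2 = 11**2 = 121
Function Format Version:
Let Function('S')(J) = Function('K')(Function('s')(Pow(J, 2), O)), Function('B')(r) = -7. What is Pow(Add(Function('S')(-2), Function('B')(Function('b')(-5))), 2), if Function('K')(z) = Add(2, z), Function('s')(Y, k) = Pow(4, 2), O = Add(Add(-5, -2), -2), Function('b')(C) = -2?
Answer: 121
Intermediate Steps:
O = -9 (O = Add(-7, -2) = -9)
Function('s')(Y, k) = 16
Function('S')(J) = 18 (Function('S')(J) = Add(2, 16) = 18)
Pow(Add(Function('S')(-2), Function('B')(Function('b')(-5))), 2) = Pow(Add(18, -7), 2) = Pow(11, 2) = 121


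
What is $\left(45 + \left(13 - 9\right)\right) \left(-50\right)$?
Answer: $-2450$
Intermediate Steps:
$\left(45 + \left(13 - 9\right)\right) \left(-50\right) = \left(45 + 4\right) \left(-50\right) = 49 \left(-50\right) = -2450$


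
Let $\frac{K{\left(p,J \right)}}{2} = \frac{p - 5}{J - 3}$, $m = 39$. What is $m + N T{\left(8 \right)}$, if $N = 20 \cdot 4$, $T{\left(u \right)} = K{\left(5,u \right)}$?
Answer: $39$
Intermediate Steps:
$K{\left(p,J \right)} = \frac{2 \left(-5 + p\right)}{-3 + J}$ ($K{\left(p,J \right)} = 2 \frac{p - 5}{J - 3} = 2 \frac{-5 + p}{-3 + J} = \frac{2 \left(-5 + p\right)}{-3 + J}$)
$T{\left(u \right)} = 0$ ($T{\left(u \right)} = \frac{2 \left(-5 + 5\right)}{-3 + u} = 2 \frac{1}{-3 + u} 0 = 0$)
$N = 80$
$m + N T{\left(8 \right)} = 39 + 80 \cdot 0 = 39 + 0 = 39$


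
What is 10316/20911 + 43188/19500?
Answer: 92022189/33980375 ≈ 2.7081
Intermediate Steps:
10316/20911 + 43188/19500 = 10316*(1/20911) + 43188*(1/19500) = 10316/20911 + 3599/1625 = 92022189/33980375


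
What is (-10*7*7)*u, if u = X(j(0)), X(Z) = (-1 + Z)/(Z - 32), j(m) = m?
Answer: -245/16 ≈ -15.313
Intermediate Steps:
X(Z) = (-1 + Z)/(-32 + Z)
u = 1/32 (u = (-1 + 0)/(-32 + 0) = -1/(-32) = -1/32*(-1) = 1/32 ≈ 0.031250)
(-10*7*7)*u = (-10*7*7)*(1/32) = -70*7*(1/32) = -490*1/32 = -245/16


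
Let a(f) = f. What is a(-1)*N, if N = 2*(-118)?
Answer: 236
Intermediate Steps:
N = -236
a(-1)*N = -1*(-236) = 236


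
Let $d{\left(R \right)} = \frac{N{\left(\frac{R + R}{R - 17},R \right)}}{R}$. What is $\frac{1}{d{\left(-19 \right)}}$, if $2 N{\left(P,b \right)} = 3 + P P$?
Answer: $- \frac{12312}{1333} \approx -9.2363$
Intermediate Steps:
$N{\left(P,b \right)} = \frac{3}{2} + \frac{P^{2}}{2}$ ($N{\left(P,b \right)} = \frac{3 + P P}{2} = \frac{3 + P^{2}}{2} = \frac{3}{2} + \frac{P^{2}}{2}$)
$d{\left(R \right)} = \frac{\frac{3}{2} + \frac{2 R^{2}}{\left(-17 + R\right)^{2}}}{R}$ ($d{\left(R \right)} = \frac{\frac{3}{2} + \frac{\left(\frac{R + R}{R - 17}\right)^{2}}{2}}{R} = \frac{\frac{3}{2} + \frac{\left(\frac{2 R}{-17 + R}\right)^{2}}{2}}{R} = \frac{\frac{3}{2} + \frac{4 R^{2} \frac{1}{\left(-17 + R\right)^{2}}}{2}}{R} = \frac{\frac{3}{2} + \frac{2 R^{2}}{\left(-17 + R\right)^{2}}}{R}$)
$\frac{1}{d{\left(-19 \right)}} = \frac{1}{\frac{3}{2 \left(-19\right)} + 2 \left(-19\right) \frac{1}{\left(-17 - 19\right)^{2}}} = \frac{1}{\frac{3}{2} \left(- \frac{1}{19}\right) + 2 \left(-19\right) \frac{1}{1296}} = \frac{1}{- \frac{3}{38} + 2 \left(-19\right) \frac{1}{1296}} = \frac{1}{- \frac{3}{38} - \frac{19}{648}} = \frac{1}{- \frac{1333}{12312}} = - \frac{12312}{1333}$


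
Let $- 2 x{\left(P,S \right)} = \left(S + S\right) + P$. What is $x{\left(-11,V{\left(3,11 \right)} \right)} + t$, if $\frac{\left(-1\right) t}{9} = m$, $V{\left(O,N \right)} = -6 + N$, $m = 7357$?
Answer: $- \frac{132425}{2} \approx -66213.0$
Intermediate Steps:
$x{\left(P,S \right)} = - S - \frac{P}{2}$ ($x{\left(P,S \right)} = - \frac{\left(S + S\right) + P}{2} = - \frac{2 S + P}{2} = - \frac{P + 2 S}{2} = - S - \frac{P}{2}$)
$t = -66213$ ($t = \left(-9\right) 7357 = -66213$)
$x{\left(-11,V{\left(3,11 \right)} \right)} + t = \left(- (-6 + 11) - - \frac{11}{2}\right) - 66213 = \left(\left(-1\right) 5 + \frac{11}{2}\right) - 66213 = \left(-5 + \frac{11}{2}\right) - 66213 = \frac{1}{2} - 66213 = - \frac{132425}{2}$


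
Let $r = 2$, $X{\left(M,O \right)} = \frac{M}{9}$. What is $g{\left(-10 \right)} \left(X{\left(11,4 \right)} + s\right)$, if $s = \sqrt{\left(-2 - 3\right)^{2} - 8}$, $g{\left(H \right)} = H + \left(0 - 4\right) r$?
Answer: $-22 - 18 \sqrt{17} \approx -96.216$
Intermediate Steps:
$X{\left(M,O \right)} = \frac{M}{9}$ ($X{\left(M,O \right)} = M \frac{1}{9} = \frac{M}{9}$)
$g{\left(H \right)} = -8 + H$ ($g{\left(H \right)} = H + \left(0 - 4\right) 2 = H - 8 = -8 + H$)
$s = \sqrt{17}$ ($s = \sqrt{\left(-5\right)^{2} - 8} = \sqrt{25 - 8} = \sqrt{17} \approx 4.1231$)
$g{\left(-10 \right)} \left(X{\left(11,4 \right)} + s\right) = \left(-8 - 10\right) \left(\frac{1}{9} \cdot 11 + \sqrt{17}\right) = - 18 \left(\frac{11}{9} + \sqrt{17}\right) = -22 - 18 \sqrt{17}$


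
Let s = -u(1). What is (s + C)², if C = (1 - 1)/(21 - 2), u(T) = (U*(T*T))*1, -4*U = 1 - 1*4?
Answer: 9/16 ≈ 0.56250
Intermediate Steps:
U = ¾ (U = -(1 - 1*4)/4 = -(1 - 4)/4 = -¼*(-3) = ¾ ≈ 0.75000)
u(T) = 3*T²/4 (u(T) = (3*(T*T)/4)*1 = (3*T²/4)*1 = 3*T²/4)
C = 0 (C = 0/19 = 0*(1/19) = 0)
s = -¾ (s = -3*1²/4 = -3/4 = -1*¾ = -¾ ≈ -0.75000)
(s + C)² = (-¾ + 0)² = (-¾)² = 9/16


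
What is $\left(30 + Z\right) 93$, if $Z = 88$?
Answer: $10974$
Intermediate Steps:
$\left(30 + Z\right) 93 = \left(30 + 88\right) 93 = 118 \cdot 93 = 10974$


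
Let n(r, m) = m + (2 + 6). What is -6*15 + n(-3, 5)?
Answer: -77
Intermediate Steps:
n(r, m) = 8 + m (n(r, m) = m + 8 = 8 + m)
-6*15 + n(-3, 5) = -6*15 + (8 + 5) = -90 + 13 = -77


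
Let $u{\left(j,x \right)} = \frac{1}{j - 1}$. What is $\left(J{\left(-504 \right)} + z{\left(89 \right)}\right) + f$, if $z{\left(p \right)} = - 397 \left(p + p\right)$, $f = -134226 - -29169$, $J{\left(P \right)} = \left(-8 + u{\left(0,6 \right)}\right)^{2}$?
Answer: $-175642$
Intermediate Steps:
$u{\left(j,x \right)} = \frac{1}{-1 + j}$
$J{\left(P \right)} = 81$ ($J{\left(P \right)} = \left(-8 + \frac{1}{-1 + 0}\right)^{2} = \left(-8 + \frac{1}{-1}\right)^{2} = \left(-8 - 1\right)^{2} = \left(-9\right)^{2} = 81$)
$f = -105057$ ($f = -134226 + 29169 = -105057$)
$z{\left(p \right)} = - 794 p$ ($z{\left(p \right)} = - 397 \cdot 2 p = - 794 p$)
$\left(J{\left(-504 \right)} + z{\left(89 \right)}\right) + f = \left(81 - 70666\right) - 105057 = -70585 - 105057 = -175642$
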